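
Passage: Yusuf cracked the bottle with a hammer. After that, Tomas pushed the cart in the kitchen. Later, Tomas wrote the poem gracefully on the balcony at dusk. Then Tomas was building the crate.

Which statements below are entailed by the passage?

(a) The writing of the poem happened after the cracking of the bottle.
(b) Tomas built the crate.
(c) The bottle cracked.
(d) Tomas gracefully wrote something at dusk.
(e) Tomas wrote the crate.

(a), (c), (d)

(a) Entailed — the narrative places the cracking before the writing.
(b) Not entailed — 'was building' is progressive on an accomplishment; it does not entail the completed 'built'.
(c) Entailed — 'Yusuf cracked the bottle' is causative; it entails the inchoative 'the bottle cracked'.
(d) Entailed — dropping 'on the balcony' and generalizing the patient leaves a sub-description the original still satisfies.
(e) Not entailed — Tomas wrote the poem, not the crate; the crate belongs to the building event.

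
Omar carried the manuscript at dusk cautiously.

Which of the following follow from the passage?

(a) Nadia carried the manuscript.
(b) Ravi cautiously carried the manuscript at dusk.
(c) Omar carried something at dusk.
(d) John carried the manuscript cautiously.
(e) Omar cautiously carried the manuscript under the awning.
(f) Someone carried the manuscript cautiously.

(a) Not entailed — the passage has Omar carrying the manuscript, not Nadia.
(b) Not entailed — the passage has Omar carrying the manuscript, not Ravi.
(c) Entailed — every conjunct here is already in the original carrying event.
(d) Not entailed — the passage has Omar carrying the manuscript, not John.
(e) Not entailed — 'under the awning' adds information not in the original event.
(f) Entailed — dropping 'at dusk' and generalizing the agent leaves a sub-description the original still satisfies.

(c), (f)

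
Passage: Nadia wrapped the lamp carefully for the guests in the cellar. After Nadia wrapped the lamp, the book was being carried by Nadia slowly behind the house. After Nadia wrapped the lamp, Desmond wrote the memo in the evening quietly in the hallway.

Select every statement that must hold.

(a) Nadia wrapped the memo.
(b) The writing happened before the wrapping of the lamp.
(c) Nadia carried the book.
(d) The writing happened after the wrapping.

(a) Not entailed — Nadia wrapped the lamp, not the memo; the memo belongs to the writing event.
(b) Not entailed — the narrative places the wrapping before the writing, not after.
(c) Entailed — 'carry' is an activity; 'was carrying' entails that some carrying happened, so 'carried' holds.
(d) Entailed — the narrative places the wrapping before the writing.

(c), (d)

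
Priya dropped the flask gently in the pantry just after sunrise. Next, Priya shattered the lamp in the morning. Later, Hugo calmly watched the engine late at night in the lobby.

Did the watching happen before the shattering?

no

The narrative orders the shattering before the watching.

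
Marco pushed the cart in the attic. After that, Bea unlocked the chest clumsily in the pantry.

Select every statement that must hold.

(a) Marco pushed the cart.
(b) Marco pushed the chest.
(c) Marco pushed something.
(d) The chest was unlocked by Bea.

(a), (c), (d)

(a) Entailed — every conjunct here is already in the original pushing event.
(b) Not entailed — Marco pushed the cart, not the chest; the chest belongs to the unlocking event.
(c) Entailed — dropping 'in the attic' and generalizing the patient leaves a sub-description the original still satisfies.
(d) Entailed — dropping 'in the pantry', 'clumsily' leaves a sub-description the original still satisfies.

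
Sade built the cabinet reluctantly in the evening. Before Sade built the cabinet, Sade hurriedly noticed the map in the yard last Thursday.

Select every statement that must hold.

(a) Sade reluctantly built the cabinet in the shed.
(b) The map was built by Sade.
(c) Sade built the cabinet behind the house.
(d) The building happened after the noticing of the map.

(a) Not entailed — 'in the shed' adds information not in the original event.
(b) Not entailed — Sade built the cabinet, not the map; the map belongs to the noticing event.
(c) Not entailed — 'behind the house' adds information not in the original event.
(d) Entailed — the narrative places the noticing before the building.

(d)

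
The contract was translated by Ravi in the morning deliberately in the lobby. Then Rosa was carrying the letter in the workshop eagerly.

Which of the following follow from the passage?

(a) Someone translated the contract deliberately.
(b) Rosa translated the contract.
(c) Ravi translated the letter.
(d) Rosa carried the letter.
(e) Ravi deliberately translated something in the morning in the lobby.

(a) Entailed — every conjunct here is already in the original translating event.
(b) Not entailed — the passage has Ravi translating the contract, not Rosa.
(c) Not entailed — Ravi translated the contract, not the letter; the letter belongs to the carrying event.
(d) Entailed — 'carry' is an activity; 'was carrying' entails that some carrying happened, so 'carried' holds.
(e) Entailed — every conjunct here is already in the original translating event.

(a), (d), (e)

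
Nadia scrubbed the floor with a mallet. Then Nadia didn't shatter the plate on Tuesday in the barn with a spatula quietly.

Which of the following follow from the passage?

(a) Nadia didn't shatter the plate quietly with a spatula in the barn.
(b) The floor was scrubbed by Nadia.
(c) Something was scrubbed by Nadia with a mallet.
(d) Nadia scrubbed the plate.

(b), (c)

(a) Not entailed — dropping 'on Tuesday' under negation is not valid — the original leaves open that Nadia shattered the plate some other way.
(b) Entailed — this follows by dropping conjuncts from the scrubbing event's description.
(c) Entailed — generalizing the patient leaves a sub-description the original still satisfies.
(d) Not entailed — Nadia scrubbed the floor, not the plate; the plate belongs to the shattering event.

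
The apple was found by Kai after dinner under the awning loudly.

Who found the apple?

Kai

'Kai' marks the agent of the finding event.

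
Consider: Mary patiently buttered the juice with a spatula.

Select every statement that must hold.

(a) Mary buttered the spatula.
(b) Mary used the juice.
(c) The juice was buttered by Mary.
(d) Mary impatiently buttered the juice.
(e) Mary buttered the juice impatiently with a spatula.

(c)

(a) Not entailed — the spatula is the instrument, not what was buttered.
(b) Not entailed — the juice is the patient, not an instrument — Mary used a spatula.
(c) Entailed — the original entails any weakening of itself; this just drops 'patiently', 'with a spatula'.
(d) Not entailed — 'impatiently' adds a manner not in (and inconsistent with) the original.
(e) Not entailed — 'impatiently' adds a manner not in (and inconsistent with) the original.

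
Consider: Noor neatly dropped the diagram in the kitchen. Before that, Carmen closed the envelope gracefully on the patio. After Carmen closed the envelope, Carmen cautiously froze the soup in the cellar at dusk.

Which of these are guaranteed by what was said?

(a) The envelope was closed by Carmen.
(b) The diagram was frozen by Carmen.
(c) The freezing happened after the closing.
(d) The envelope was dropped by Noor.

(a) Entailed — this follows by dropping conjuncts from the closing event's description.
(b) Not entailed — Carmen froze the soup, not the diagram; the diagram belongs to the dropping event.
(c) Entailed — the narrative places the closing before the freezing.
(d) Not entailed — Noor dropped the diagram, not the envelope; the envelope belongs to the closing event.

(a), (c)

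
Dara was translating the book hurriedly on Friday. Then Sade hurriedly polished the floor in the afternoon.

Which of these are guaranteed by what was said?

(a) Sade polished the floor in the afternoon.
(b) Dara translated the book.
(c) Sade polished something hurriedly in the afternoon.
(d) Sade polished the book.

(a), (c)

(a) Entailed — every conjunct here is already in the original polishing event.
(b) Not entailed — 'was translating' is progressive on an accomplishment; it does not entail the completed 'translated'.
(c) Entailed — every conjunct here is already in the original polishing event.
(d) Not entailed — Sade polished the floor, not the book; the book belongs to the translating event.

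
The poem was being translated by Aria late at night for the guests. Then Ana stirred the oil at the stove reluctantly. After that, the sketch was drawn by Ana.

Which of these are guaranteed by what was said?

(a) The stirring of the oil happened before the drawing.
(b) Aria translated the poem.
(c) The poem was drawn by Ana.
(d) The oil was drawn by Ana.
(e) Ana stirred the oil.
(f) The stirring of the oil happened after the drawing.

(a) Entailed — the narrative places the stirring before the drawing.
(b) Not entailed — 'was translating' is progressive on an accomplishment; it does not entail the completed 'translated'.
(c) Not entailed — Ana drew the sketch, not the poem; the poem belongs to the translating event.
(d) Not entailed — Ana drew the sketch, not the oil; the oil belongs to the stirring event.
(e) Entailed — this follows by dropping conjuncts from the stirring event's description.
(f) Not entailed — the narrative places the stirring before the drawing, not after.

(a), (e)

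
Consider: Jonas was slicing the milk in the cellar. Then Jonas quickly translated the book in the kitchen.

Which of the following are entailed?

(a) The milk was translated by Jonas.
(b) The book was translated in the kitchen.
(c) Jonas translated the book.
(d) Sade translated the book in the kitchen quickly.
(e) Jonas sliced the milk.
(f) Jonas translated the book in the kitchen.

(a) Not entailed — Jonas translated the book, not the milk; the milk belongs to the slicing event.
(b) Entailed — every conjunct here is already in the original translating event.
(c) Entailed — dropping 'quickly', 'in the kitchen' leaves a sub-description the original still satisfies.
(d) Not entailed — the passage has Jonas translating the book, not Sade.
(e) Not entailed — 'was slicing' is progressive on an accomplishment; it does not entail the completed 'sliced'.
(f) Entailed — dropping 'quickly' leaves a sub-description the original still satisfies.

(b), (c), (f)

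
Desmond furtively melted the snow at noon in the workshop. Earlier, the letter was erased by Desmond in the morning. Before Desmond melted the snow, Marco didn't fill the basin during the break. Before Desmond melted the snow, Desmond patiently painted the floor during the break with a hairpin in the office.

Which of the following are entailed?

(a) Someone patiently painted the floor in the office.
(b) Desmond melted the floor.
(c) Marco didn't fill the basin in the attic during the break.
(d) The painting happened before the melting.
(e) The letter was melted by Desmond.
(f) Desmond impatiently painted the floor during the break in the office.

(a) Entailed — this follows by dropping conjuncts from the painting event's description.
(b) Not entailed — Desmond melted the snow, not the floor; the floor belongs to the painting event.
(c) Entailed — under negation, adding a further restriction is entailed: if no such filling event occurred, none occurred in the attic either.
(d) Entailed — the narrative places the painting before the melting.
(e) Not entailed — Desmond melted the snow, not the letter; the letter belongs to the erasing event.
(f) Not entailed — 'impatiently' adds a manner not in (and inconsistent with) the original.

(a), (c), (d)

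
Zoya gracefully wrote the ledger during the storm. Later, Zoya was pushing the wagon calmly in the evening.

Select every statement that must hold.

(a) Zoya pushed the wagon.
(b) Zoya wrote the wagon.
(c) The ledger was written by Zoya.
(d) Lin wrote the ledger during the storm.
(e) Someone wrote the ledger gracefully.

(a), (c), (e)

(a) Entailed — 'push' is an activity; 'was pushing' entails that some pushing happened, so 'pushed' holds.
(b) Not entailed — Zoya wrote the ledger, not the wagon; the wagon belongs to the pushing event.
(c) Entailed — this follows by dropping conjuncts from the writing event's description.
(d) Not entailed — the passage has Zoya writing the ledger, not Lin.
(e) Entailed — dropping 'during the storm' and generalizing the agent leaves a sub-description the original still satisfies.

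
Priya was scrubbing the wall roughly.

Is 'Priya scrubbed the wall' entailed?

'scrub' is atelic; if Priya was scrubbing the wall, then Priya scrubbed the wall (for some time).

yes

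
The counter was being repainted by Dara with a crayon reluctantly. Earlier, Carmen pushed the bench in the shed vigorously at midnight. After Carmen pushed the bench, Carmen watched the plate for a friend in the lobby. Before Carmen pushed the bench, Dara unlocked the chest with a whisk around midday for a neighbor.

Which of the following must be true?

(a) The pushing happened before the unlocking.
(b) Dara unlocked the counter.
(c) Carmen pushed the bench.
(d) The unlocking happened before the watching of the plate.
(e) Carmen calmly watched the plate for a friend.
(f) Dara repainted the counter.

(a) Not entailed — the narrative places the unlocking before the pushing, not after.
(b) Not entailed — Dara unlocked the chest, not the counter; the counter belongs to the repainting event.
(c) Entailed — every conjunct here is already in the original pushing event.
(d) Entailed — the narrative places the unlocking before the watching.
(e) Not entailed — 'calmly' adds information not in the original event.
(f) Not entailed — 'was repainting' is progressive on an accomplishment; it does not entail the completed 'repainted'.

(c), (d)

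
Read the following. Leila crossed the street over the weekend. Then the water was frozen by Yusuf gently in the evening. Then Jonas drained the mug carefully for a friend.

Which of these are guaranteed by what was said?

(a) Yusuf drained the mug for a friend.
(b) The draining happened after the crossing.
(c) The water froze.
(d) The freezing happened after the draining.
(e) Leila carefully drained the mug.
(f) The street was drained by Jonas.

(a) Not entailed — the passage has Jonas draining the mug, not Yusuf.
(b) Entailed — the narrative places the crossing before the draining.
(c) Entailed — 'Yusuf froze the water' is causative; it entails the inchoative 'the water froze'.
(d) Not entailed — the narrative places the freezing before the draining, not after.
(e) Not entailed — the passage has Jonas draining the mug, not Leila.
(f) Not entailed — Jonas drained the mug, not the street; the street belongs to the crossing event.

(b), (c)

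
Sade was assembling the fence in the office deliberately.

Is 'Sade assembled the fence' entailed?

no

'was assembling' is progressive; for an accomplishment like 'assemble the fence', it doesn't entail completion.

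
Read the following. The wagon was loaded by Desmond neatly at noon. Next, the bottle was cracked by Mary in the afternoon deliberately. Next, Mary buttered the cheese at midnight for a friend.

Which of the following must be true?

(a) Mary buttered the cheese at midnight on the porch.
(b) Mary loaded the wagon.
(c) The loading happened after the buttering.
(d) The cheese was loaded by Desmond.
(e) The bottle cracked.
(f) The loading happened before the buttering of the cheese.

(e), (f)

(a) Not entailed — 'on the porch' adds information not in the original event.
(b) Not entailed — the passage has Desmond loading the wagon, not Mary.
(c) Not entailed — the narrative places the loading before the buttering, not after.
(d) Not entailed — Desmond loaded the wagon, not the cheese; the cheese belongs to the buttering event.
(e) Entailed — 'Mary cracked the bottle' is causative; it entails the inchoative 'the bottle cracked'.
(f) Entailed — the narrative places the loading before the buttering.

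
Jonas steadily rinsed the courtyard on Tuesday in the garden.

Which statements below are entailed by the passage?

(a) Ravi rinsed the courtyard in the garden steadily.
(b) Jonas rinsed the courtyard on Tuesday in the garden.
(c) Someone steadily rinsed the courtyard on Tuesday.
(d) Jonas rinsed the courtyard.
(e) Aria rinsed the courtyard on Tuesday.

(a) Not entailed — the passage has Jonas rinsing the courtyard, not Ravi.
(b) Entailed — dropping 'steadily' leaves a sub-description the original still satisfies.
(c) Entailed — this follows by dropping conjuncts from the rinsing event's description.
(d) Entailed — this follows by dropping conjuncts from the rinsing event's description.
(e) Not entailed — the passage has Jonas rinsing the courtyard, not Aria.

(b), (c), (d)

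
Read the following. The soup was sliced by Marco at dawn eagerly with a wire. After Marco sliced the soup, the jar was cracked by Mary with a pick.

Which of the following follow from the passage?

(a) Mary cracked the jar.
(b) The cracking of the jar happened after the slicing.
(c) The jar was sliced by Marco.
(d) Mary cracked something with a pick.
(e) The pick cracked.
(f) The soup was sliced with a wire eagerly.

(a) Entailed — every conjunct here is already in the original cracking event.
(b) Entailed — the narrative places the slicing before the cracking.
(c) Not entailed — Marco sliced the soup, not the jar; the jar belongs to the cracking event.
(d) Entailed — every conjunct here is already in the original cracking event.
(e) Not entailed — the jar is what cracked, not the pick.
(f) Entailed — the original entails any weakening of itself; this just drops 'at dawn' and generalizes the agent.

(a), (b), (d), (f)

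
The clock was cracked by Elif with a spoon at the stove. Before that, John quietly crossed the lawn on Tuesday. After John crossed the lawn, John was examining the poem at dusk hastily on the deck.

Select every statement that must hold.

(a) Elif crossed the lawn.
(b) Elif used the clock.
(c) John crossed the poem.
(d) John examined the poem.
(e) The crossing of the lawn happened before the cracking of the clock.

(a) Not entailed — the passage has John crossing the lawn, not Elif.
(b) Not entailed — the clock is the patient, not an instrument — Elif used a spoon.
(c) Not entailed — John crossed the lawn, not the poem; the poem belongs to the examining event.
(d) Entailed — 'examine' is an activity; 'was examining' entails that some examining happened, so 'examined' holds.
(e) Entailed — the narrative places the crossing before the cracking.

(d), (e)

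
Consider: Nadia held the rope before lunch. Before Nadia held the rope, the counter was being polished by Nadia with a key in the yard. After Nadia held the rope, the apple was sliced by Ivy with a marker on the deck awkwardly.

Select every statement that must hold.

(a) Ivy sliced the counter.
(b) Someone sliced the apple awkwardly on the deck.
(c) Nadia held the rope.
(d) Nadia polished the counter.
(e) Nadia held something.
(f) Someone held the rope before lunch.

(b), (c), (d), (e), (f)

(a) Not entailed — Ivy sliced the apple, not the counter; the counter belongs to the polishing event.
(b) Entailed — dropping 'with a marker' and generalizing the agent leaves a sub-description the original still satisfies.
(c) Entailed — every conjunct here is already in the original holding event.
(d) Entailed — 'polish' is an activity; 'was polishing' entails that some polishing happened, so 'polished' holds.
(e) Entailed — this follows by dropping conjuncts from the holding event's description.
(f) Entailed — generalizing the agent leaves a sub-description the original still satisfies.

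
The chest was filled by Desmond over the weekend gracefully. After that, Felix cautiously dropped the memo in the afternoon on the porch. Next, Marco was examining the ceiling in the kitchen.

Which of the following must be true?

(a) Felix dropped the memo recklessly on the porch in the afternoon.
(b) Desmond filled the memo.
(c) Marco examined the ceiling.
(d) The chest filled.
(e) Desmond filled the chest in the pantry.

(c), (d)

(a) Not entailed — 'recklessly' adds a manner not in (and inconsistent with) the original.
(b) Not entailed — Desmond filled the chest, not the memo; the memo belongs to the dropping event.
(c) Entailed — 'examine' is an activity; 'was examining' entails that some examining happened, so 'examined' holds.
(d) Entailed — 'Desmond filled the chest' is causative; it entails the inchoative 'the chest filled'.
(e) Not entailed — 'in the pantry' adds information not in the original event.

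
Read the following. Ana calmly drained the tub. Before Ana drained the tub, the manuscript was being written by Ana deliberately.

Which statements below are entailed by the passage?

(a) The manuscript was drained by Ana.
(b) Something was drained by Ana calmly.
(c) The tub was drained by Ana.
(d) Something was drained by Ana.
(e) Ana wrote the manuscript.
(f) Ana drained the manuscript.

(b), (c), (d)

(a) Not entailed — Ana drained the tub, not the manuscript; the manuscript belongs to the writing event.
(b) Entailed — the original entails any weakening of itself; this just generalizes the patient.
(c) Entailed — every conjunct here is already in the original draining event.
(d) Entailed — every conjunct here is already in the original draining event.
(e) Not entailed — 'was writing' is progressive on an accomplishment; it does not entail the completed 'wrote'.
(f) Not entailed — Ana drained the tub, not the manuscript; the manuscript belongs to the writing event.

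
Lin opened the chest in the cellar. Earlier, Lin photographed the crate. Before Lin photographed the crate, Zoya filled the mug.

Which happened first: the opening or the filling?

the filling

The connectives place the filling before the opening.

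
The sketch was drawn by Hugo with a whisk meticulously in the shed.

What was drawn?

'the sketch' marks the patient of the drawing event.

the sketch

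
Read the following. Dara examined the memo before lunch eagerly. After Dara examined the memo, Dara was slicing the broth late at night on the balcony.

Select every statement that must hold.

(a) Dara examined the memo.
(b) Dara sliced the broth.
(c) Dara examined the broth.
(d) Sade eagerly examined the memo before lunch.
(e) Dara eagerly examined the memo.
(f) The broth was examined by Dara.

(a), (e)

(a) Entailed — dropping 'before lunch', 'eagerly' leaves a sub-description the original still satisfies.
(b) Not entailed — 'was slicing' is progressive on an accomplishment; it does not entail the completed 'sliced'.
(c) Not entailed — Dara examined the memo, not the broth; the broth belongs to the slicing event.
(d) Not entailed — the passage has Dara examining the memo, not Sade.
(e) Entailed — this follows by dropping conjuncts from the examining event's description.
(f) Not entailed — Dara examined the memo, not the broth; the broth belongs to the slicing event.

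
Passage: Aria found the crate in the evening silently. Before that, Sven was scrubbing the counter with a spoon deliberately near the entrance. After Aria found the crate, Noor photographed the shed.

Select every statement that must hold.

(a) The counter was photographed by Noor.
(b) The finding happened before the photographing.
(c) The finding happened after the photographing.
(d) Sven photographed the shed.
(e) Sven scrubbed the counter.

(a) Not entailed — Noor photographed the shed, not the counter; the counter belongs to the scrubbing event.
(b) Entailed — the narrative places the finding before the photographing.
(c) Not entailed — the narrative places the finding before the photographing, not after.
(d) Not entailed — the passage has Noor photographing the shed, not Sven.
(e) Entailed — 'scrub' is an activity; 'was scrubbing' entails that some scrubbing happened, so 'scrubbed' holds.

(b), (e)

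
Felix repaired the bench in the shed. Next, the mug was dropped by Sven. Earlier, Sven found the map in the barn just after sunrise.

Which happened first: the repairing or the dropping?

the repairing

The connectives place the repairing before the dropping.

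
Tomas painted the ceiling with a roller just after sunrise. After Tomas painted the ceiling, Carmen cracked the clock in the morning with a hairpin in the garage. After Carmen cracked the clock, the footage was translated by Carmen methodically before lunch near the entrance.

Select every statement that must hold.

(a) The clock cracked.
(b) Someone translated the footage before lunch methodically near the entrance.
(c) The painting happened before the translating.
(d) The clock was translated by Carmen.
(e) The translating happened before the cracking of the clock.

(a), (b), (c)

(a) Entailed — 'Carmen cracked the clock' is causative; it entails the inchoative 'the clock cracked'.
(b) Entailed — generalizing the agent leaves a sub-description the original still satisfies.
(c) Entailed — the narrative places the painting before the translating.
(d) Not entailed — Carmen translated the footage, not the clock; the clock belongs to the cracking event.
(e) Not entailed — the narrative places the cracking before the translating, not after.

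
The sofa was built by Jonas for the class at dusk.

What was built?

the sofa

'the sofa' marks the patient of the building event.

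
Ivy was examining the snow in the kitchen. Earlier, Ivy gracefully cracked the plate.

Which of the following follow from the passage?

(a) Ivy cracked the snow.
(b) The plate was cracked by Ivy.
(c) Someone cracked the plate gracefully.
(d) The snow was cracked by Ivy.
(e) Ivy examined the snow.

(b), (c), (e)

(a) Not entailed — Ivy cracked the plate, not the snow; the snow belongs to the examining event.
(b) Entailed — every conjunct here is already in the original cracking event.
(c) Entailed — every conjunct here is already in the original cracking event.
(d) Not entailed — Ivy cracked the plate, not the snow; the snow belongs to the examining event.
(e) Entailed — 'examine' is an activity; 'was examining' entails that some examining happened, so 'examined' holds.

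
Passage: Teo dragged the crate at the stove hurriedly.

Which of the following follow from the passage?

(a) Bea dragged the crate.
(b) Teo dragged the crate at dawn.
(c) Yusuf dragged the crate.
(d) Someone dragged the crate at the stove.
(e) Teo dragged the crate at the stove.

(d), (e)

(a) Not entailed — the passage has Teo dragging the crate, not Bea.
(b) Not entailed — 'at dawn' adds information not in the original event.
(c) Not entailed — the passage has Teo dragging the crate, not Yusuf.
(d) Entailed — this follows by dropping conjuncts from the dragging event's description.
(e) Entailed — every conjunct here is already in the original dragging event.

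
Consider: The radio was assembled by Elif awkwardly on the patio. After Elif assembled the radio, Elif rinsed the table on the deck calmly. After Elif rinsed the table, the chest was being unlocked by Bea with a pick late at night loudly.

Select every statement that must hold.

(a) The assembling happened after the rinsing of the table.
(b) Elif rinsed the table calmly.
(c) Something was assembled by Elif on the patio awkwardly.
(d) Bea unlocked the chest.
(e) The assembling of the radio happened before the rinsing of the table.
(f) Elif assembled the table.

(a) Not entailed — the narrative places the assembling before the rinsing, not after.
(b) Entailed — every conjunct here is already in the original rinsing event.
(c) Entailed — every conjunct here is already in the original assembling event.
(d) Not entailed — 'was unlocking' is progressive on an accomplishment; it does not entail the completed 'unlocked'.
(e) Entailed — the narrative places the assembling before the rinsing.
(f) Not entailed — Elif assembled the radio, not the table; the table belongs to the rinsing event.

(b), (c), (e)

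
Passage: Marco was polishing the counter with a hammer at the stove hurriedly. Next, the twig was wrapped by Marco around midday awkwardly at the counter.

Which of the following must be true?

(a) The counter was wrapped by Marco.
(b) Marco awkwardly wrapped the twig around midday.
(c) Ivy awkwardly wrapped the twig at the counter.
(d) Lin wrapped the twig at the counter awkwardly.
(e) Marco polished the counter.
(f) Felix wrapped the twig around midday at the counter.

(b), (e)

(a) Not entailed — Marco wrapped the twig, not the counter; the counter belongs to the polishing event.
(b) Entailed — every conjunct here is already in the original wrapping event.
(c) Not entailed — the passage has Marco wrapping the twig, not Ivy.
(d) Not entailed — the passage has Marco wrapping the twig, not Lin.
(e) Entailed — 'polish' is an activity; 'was polishing' entails that some polishing happened, so 'polished' holds.
(f) Not entailed — the passage has Marco wrapping the twig, not Felix.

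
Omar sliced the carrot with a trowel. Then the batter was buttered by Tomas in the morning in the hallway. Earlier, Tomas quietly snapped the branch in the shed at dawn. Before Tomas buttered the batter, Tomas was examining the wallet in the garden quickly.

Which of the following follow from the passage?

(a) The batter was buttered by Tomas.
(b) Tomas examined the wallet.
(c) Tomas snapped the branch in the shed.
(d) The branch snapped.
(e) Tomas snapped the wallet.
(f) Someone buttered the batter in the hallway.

(a), (b), (c), (d), (f)

(a) Entailed — dropping 'in the hallway', 'in the morning' leaves a sub-description the original still satisfies.
(b) Entailed — 'examine' is an activity; 'was examining' entails that some examining happened, so 'examined' holds.
(c) Entailed — dropping 'quietly', 'at dawn' leaves a sub-description the original still satisfies.
(d) Entailed — 'Tomas snapped the branch' is causative; it entails the inchoative 'the branch snapped'.
(e) Not entailed — Tomas snapped the branch, not the wallet; the wallet belongs to the examining event.
(f) Entailed — every conjunct here is already in the original buttering event.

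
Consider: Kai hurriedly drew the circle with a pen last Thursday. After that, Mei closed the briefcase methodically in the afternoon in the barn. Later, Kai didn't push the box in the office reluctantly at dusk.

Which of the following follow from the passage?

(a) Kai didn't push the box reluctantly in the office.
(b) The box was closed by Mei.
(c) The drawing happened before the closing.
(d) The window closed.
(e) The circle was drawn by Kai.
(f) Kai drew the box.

(a) Not entailed — dropping 'at dusk' under negation is not valid — the original leaves open that Kai pushed the box some other way.
(b) Not entailed — Mei closed the briefcase, not the box; the box belongs to the pushing event.
(c) Entailed — the narrative places the drawing before the closing.
(d) Not entailed — the briefcase is what closed, not the window.
(e) Entailed — dropping 'hurriedly', 'last Thursday', 'with a pen' leaves a sub-description the original still satisfies.
(f) Not entailed — Kai drew the circle, not the box; the box belongs to the pushing event.

(c), (e)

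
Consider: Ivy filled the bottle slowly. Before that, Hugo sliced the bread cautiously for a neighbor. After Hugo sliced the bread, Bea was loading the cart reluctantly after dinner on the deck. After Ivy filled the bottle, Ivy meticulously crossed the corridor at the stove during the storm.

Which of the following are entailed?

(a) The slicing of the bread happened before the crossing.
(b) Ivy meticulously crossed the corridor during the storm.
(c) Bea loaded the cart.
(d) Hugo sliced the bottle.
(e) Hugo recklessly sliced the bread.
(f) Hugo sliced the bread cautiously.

(a), (b), (f)

(a) Entailed — the narrative places the slicing before the crossing.
(b) Entailed — dropping 'at the stove' leaves a sub-description the original still satisfies.
(c) Not entailed — 'was loading' is progressive on an accomplishment; it does not entail the completed 'loaded'.
(d) Not entailed — Hugo sliced the bread, not the bottle; the bottle belongs to the filling event.
(e) Not entailed — 'recklessly' adds a manner not in (and inconsistent with) the original.
(f) Entailed — dropping 'for a neighbor' leaves a sub-description the original still satisfies.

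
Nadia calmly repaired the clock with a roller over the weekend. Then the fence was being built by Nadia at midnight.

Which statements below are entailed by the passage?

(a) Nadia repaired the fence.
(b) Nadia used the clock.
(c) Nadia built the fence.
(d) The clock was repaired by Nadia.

(a) Not entailed — Nadia repaired the clock, not the fence; the fence belongs to the building event.
(b) Not entailed — the clock is the patient, not an instrument — Nadia used a roller.
(c) Not entailed — 'was building' is progressive on an accomplishment; it does not entail the completed 'built'.
(d) Entailed — dropping 'with a roller', 'calmly', 'over the weekend' leaves a sub-description the original still satisfies.

(d)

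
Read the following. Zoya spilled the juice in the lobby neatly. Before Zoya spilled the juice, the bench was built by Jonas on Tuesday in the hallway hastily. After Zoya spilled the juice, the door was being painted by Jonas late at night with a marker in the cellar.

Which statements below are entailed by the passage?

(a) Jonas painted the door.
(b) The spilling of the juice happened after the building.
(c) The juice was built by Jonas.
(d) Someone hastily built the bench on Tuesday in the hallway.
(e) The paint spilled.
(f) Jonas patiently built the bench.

(b), (d)

(a) Not entailed — 'was painting' is progressive on an accomplishment; it does not entail the completed 'painted'.
(b) Entailed — the narrative places the building before the spilling.
(c) Not entailed — Jonas built the bench, not the juice; the juice belongs to the spilling event.
(d) Entailed — generalizing the agent leaves a sub-description the original still satisfies.
(e) Not entailed — the juice is what spilled, not the paint.
(f) Not entailed — 'patiently' adds a manner not in (and inconsistent with) the original.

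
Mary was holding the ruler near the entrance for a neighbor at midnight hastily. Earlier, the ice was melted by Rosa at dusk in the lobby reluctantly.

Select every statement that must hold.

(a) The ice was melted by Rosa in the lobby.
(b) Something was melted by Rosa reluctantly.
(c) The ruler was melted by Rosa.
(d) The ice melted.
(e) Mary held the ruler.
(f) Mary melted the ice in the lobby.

(a), (b), (d), (e)

(a) Entailed — this follows by dropping conjuncts from the melting event's description.
(b) Entailed — the original entails any weakening of itself; this just drops 'at dusk', 'in the lobby' and generalizes the patient.
(c) Not entailed — Rosa melted the ice, not the ruler; the ruler belongs to the holding event.
(d) Entailed — 'Rosa melted the ice' is causative; it entails the inchoative 'the ice melted'.
(e) Entailed — 'hold' is an activity; 'was holding' entails that some holding happened, so 'held' holds.
(f) Not entailed — the passage has Rosa melting the ice, not Mary.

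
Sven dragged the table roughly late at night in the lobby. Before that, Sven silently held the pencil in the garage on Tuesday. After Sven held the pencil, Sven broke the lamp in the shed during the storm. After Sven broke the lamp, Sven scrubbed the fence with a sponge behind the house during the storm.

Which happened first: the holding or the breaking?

The connectives place the holding before the breaking.

the holding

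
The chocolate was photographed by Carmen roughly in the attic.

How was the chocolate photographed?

'roughly' marks the manner of the photographing event.

roughly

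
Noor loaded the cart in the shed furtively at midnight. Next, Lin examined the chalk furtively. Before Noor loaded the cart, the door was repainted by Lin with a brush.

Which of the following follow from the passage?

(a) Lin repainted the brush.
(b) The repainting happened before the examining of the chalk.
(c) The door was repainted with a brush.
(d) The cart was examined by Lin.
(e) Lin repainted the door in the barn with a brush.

(b), (c)

(a) Not entailed — the brush is the instrument, not what was repainted.
(b) Entailed — the narrative places the repainting before the examining.
(c) Entailed — every conjunct here is already in the original repainting event.
(d) Not entailed — Lin examined the chalk, not the cart; the cart belongs to the loading event.
(e) Not entailed — 'in the barn' adds information not in the original event.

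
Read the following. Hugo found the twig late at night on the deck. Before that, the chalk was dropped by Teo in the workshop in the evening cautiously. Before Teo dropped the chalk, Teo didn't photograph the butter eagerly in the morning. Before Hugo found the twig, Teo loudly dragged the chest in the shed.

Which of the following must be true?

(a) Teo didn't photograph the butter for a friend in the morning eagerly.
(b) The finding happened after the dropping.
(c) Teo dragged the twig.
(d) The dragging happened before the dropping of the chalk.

(a) Entailed — under negation, adding a further restriction is entailed: if no such photographing event occurred, none occurred for a friend either.
(b) Entailed — the narrative places the dropping before the finding.
(c) Not entailed — Teo dragged the chest, not the twig; the twig belongs to the finding event.
(d) Not entailed — the narrative doesn't order the dragging relative to the dropping.

(a), (b)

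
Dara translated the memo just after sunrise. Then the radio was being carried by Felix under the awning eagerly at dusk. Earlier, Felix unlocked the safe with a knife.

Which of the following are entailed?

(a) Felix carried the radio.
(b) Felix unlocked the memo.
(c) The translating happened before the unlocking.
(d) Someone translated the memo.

(a) Entailed — 'carry' is an activity; 'was carrying' entails that some carrying happened, so 'carried' holds.
(b) Not entailed — Felix unlocked the safe, not the memo; the memo belongs to the translating event.
(c) Not entailed — the narrative doesn't order the translating relative to the unlocking.
(d) Entailed — the original entails any weakening of itself; this just drops 'just after sunrise' and generalizes the agent.

(a), (d)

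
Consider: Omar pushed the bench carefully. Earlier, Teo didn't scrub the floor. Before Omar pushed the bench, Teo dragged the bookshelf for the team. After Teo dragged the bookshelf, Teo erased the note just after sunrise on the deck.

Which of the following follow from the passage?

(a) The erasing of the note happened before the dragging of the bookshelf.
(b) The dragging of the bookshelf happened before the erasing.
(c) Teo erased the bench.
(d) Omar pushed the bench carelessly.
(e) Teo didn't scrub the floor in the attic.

(a) Not entailed — the narrative places the dragging before the erasing, not after.
(b) Entailed — the narrative places the dragging before the erasing.
(c) Not entailed — Teo erased the note, not the bench; the bench belongs to the pushing event.
(d) Not entailed — 'carelessly' adds a manner not in (and inconsistent with) the original.
(e) Entailed — under negation, adding a further restriction is entailed: if no such scrubbing event occurred, none occurred in the attic either.

(b), (e)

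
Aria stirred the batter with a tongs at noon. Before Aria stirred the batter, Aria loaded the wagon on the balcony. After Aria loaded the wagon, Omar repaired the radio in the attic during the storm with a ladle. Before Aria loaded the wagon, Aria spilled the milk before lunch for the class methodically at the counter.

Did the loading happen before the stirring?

The narrative orders the loading before the stirring.

yes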